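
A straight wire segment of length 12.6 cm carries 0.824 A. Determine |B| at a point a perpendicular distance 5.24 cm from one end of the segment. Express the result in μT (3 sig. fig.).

B ≈ 1.45 μT

For a finite straight segment, B = (μ₀I/4πd)(sinθ₁ + sinθ₂), where θ₁, θ₂ are the angles from the perpendicular to each end.
The perpendicular foot is at one end, so the two end-offsets along the wire are 0 and L = 0.126 m.
sinθ₁ = 0/√(0²+0.0524²) = 0.0000; sinθ₂ = 0.126/√(0.126²+0.0524²) = 0.9233.
B = (4π×10⁻⁷ × 0.824) / (4π × 0.0524) × (0.0000 + 0.9233) = 1.45×10⁻⁶ T.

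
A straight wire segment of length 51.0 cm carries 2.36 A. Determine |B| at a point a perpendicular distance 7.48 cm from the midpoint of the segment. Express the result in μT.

B ≈ 6.06 μT

For a finite straight segment, B = (μ₀I/4πd)(sinθ₁ + sinθ₂), where θ₁, θ₂ are the angles from the perpendicular to each end.
The perpendicular from the point meets the wire at its midpoint, so each end is L/2 = 0.255 m away along the wire.
sinθ₁ = 0.255/√(0.255²+0.0748²) = 0.9596; sinθ₂ = 0.255/√(0.255²+0.0748²) = 0.9596.
B = (4π×10⁻⁷ × 2.36) / (4π × 0.0748) × (0.9596 + 0.9596) = 6.06×10⁻⁶ T.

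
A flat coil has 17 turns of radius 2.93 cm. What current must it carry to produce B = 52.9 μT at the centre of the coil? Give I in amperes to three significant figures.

I ≈ 0.145 A

For an N-turn coil, B = Nμ₀I/(2R) with R = 0.0293 m, so I = 2RB/(Nμ₀) = 2 × 0.0293 × 5.29×10⁻⁵ / (17 × 4π×10⁻⁷) = 0.145 A.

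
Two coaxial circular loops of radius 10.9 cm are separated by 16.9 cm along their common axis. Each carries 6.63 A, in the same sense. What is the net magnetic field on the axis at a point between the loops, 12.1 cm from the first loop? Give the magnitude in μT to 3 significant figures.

Each loop contributes B = μ₀IR²/[2(R²+z²)^(3/2)] on the axis, with z measured from that loop.
Loop 1 (z = 0.121 m): B₁ = 1.15×10⁻⁵ T. Loop 2 (z = 0.048 m): B₂ = 2.93×10⁻⁵ T.
The fields add: B = B₁ + B₂ = 4.08×10⁻⁵ T.

B ≈ 40.8 μT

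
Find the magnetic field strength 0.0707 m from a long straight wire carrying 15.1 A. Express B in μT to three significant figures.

For an infinitely long straight wire, B = μ₀I/(2πd).
B = (4π×10⁻⁷ × 15.1) / (2π × 0.0707) = 4.27×10⁻⁵ T.

B ≈ 42.7 μT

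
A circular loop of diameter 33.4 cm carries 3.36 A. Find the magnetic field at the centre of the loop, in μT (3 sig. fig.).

B ≈ 12.6 μT

At the centre of a circular loop the Biot–Savart law gives B = μ₀I/(2R) (so R = 0.167 m).
B = (4π×10⁻⁷ × 3.36) / (2 × 0.167) = 1.26×10⁻⁵ T.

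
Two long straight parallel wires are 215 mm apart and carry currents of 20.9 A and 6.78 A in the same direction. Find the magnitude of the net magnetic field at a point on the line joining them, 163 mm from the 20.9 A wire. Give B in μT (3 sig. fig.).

B ≈ 0.433 μT

Each long wire gives B = μ₀I/(2πd). Distances are d₁ = 0.163 m and d₂ = 0.052 m.
B₁ = 2.56×10⁻⁵ T, B₂ = 2.61×10⁻⁵ T.
Between parallel currents the two contributions point in opposite directions, so they subtract. B = |B₁ − B₂| = |2.56×10⁻⁵ − 2.61×10⁻⁵| = 4.33×10⁻⁷ T.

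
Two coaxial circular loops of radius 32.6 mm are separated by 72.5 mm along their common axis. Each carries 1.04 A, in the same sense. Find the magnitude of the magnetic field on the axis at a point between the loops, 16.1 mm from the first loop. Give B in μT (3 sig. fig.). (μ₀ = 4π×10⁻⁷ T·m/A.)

B ≈ 17.0 μT

Each loop contributes B = μ₀IR²/[2(R²+z²)^(3/2)] on the axis, with z measured from that loop.
Loop 1 (z = 0.0161 m): B₁ = 1.44×10⁻⁵ T. Loop 2 (z = 0.0564 m): B₂ = 2.51×10⁻⁶ T.
The fields add: B = B₁ + B₂ = 1.70×10⁻⁵ T.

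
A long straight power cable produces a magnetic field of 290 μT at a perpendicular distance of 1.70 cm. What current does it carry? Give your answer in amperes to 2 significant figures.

I ≈ 25 A

For a long straight wire B = μ₀I/(2πd), so I = 2πdB/μ₀.
I = 2π × 0.017 × 2.90×10⁻⁴ / (4π×10⁻⁷) = 24.7 A.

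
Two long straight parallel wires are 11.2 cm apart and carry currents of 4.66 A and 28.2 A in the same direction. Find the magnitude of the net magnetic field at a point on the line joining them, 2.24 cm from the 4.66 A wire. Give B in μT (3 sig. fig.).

Each long wire gives B = μ₀I/(2πd). Distances are d₁ = 0.0224 m and d₂ = 0.0896 m.
B₁ = 4.16×10⁻⁵ T, B₂ = 6.29×10⁻⁵ T.
Between parallel currents the two contributions point in opposite directions, so they subtract. B = |B₁ − B₂| = |4.16×10⁻⁵ − 6.29×10⁻⁵| = 2.13×10⁻⁵ T.

B ≈ 21.3 μT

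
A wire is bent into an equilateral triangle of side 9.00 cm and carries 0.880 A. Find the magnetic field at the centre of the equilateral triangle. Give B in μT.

B ≈ 17.6 μT

Each side is a finite straight segment at perpendicular distance d = a/(2 tan(π/3)) = 0.02598 m from the centre, with end-angles ±π/3.
One side contributes B₁ = (μ₀I/4πd)·2 sin(π/3) = 5.87×10⁻⁶ T.
All 3 sides add in the same direction: B = 3 × 5.87×10⁻⁶ = 1.76×10⁻⁵ T.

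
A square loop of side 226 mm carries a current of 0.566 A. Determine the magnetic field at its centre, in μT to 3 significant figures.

Each side is a finite straight segment at perpendicular distance d = a/(2 tan(π/4)) = 0.113 m from the centre, with end-angles ±π/4.
One side contributes B₁ = (μ₀I/4πd)·2 sin(π/4) = 7.08×10⁻⁷ T.
All 4 sides add in the same direction: B = 4 × 7.08×10⁻⁷ = 2.83×10⁻⁶ T.

B ≈ 2.83 μT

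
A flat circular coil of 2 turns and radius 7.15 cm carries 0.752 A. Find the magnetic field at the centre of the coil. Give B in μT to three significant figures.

For an N-turn flat coil, B = Nμ₀I/(2R) with R = 0.0715 m.
B = 2 × 6.61×10⁻⁶ T = 1.32×10⁻⁵ T.

B ≈ 13.2 μT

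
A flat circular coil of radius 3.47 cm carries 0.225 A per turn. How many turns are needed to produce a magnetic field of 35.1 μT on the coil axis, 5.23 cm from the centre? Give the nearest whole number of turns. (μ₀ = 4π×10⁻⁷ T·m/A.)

N = 51

For an N-turn coil, B = Nμ₀IR²/[2(R²+z²)^(3/2)]. A single turn gives B₁ = 6.88×10⁻⁷ T with R = 0.0347 m, z = 0.0523 m.
N = B/B₁ = 3.51×10⁻⁵ / 6.88×10⁻⁷ = 50.98.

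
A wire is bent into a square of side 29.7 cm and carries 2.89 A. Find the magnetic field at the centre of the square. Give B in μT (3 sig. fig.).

Each side is a finite straight segment at perpendicular distance d = a/(2 tan(π/4)) = 0.1485 m from the centre, with end-angles ±π/4.
One side contributes B₁ = (μ₀I/4πd)·2 sin(π/4) = 2.75×10⁻⁶ T.
All 4 sides add in the same direction: B = 4 × 2.75×10⁻⁶ = 1.10×10⁻⁵ T.

B ≈ 11.0 μT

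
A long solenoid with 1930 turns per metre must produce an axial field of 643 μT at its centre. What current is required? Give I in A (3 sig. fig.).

I ≈ 0.265 A

Inside a long solenoid B = μ₀nI with n = 1930 m⁻¹, so I = B/(μ₀n).
I = 6.43×10⁻⁴ / (4π×10⁻⁷ × 1930) = 0.265 A.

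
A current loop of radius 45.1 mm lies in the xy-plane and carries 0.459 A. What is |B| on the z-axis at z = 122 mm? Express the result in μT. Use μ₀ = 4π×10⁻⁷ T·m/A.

B ≈ 0.267 μT

On the axis of a circular loop, B = μ₀IR² / [2(R²+z²)^(3/2)].
R² + z² = (0.0451)² + (0.122)² = 0.01692 m², and (R²+z²)^(3/2) = 2.20×10⁻³ m³.
B = (4π×10⁻⁷ × 0.459 × 0.002034) / (2 × 2.20×10⁻³) = 2.67×10⁻⁷ T.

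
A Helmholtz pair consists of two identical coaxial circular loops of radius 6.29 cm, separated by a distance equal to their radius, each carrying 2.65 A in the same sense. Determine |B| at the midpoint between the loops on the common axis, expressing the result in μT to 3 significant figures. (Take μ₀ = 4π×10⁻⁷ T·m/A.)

Each loop contributes B = μ₀IR²/[2(R²+z²)^(3/2)] on the axis, with z measured from that loop.
Loop 1 (z = 0.03145 m): B₁ = 1.89×10⁻⁵ T. Loop 2 (z = 0.03145 m): B₂ = 1.89×10⁻⁵ T.
The fields add: B = B₁ + B₂ = 3.79×10⁻⁵ T.

B ≈ 37.9 μT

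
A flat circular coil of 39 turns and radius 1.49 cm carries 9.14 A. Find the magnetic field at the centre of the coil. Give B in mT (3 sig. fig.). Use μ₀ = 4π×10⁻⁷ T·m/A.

For an N-turn flat coil, B = Nμ₀I/(2R) with R = 0.0149 m.
B = 39 × 3.85×10⁻⁴ T = 1.50×10⁻² T.

B ≈ 15.0 mT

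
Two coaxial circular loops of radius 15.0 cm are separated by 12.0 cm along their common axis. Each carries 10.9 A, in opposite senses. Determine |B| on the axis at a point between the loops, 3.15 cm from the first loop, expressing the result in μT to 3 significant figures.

Each loop contributes B = μ₀IR²/[2(R²+z²)^(3/2)] on the axis, with z measured from that loop.
Loop 1 (z = 0.0315 m): B₁ = 4.28×10⁻⁵ T. Loop 2 (z = 0.0885 m): B₂ = 2.92×10⁻⁵ T.
The fields oppose: B = |B₁ − B₂| = 1.36×10⁻⁵ T.

B ≈ 13.6 μT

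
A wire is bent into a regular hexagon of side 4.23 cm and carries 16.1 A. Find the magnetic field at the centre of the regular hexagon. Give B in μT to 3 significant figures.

B ≈ 264 μT

Each side is a finite straight segment at perpendicular distance d = a/(2 tan(π/6)) = 0.03663 m from the centre, with end-angles ±π/6.
One side contributes B₁ = (μ₀I/4πd)·2 sin(π/6) = 4.39×10⁻⁵ T.
All 6 sides add in the same direction: B = 6 × 4.39×10⁻⁵ = 2.64×10⁻⁴ T.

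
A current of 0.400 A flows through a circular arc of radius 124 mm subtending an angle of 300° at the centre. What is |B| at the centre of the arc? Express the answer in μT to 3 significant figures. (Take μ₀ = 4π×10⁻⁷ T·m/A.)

The Biot–Savart field of a circular arc at its centre is B = μ₀Iφ/(4πR), with φ = 5.236 rad.
B = (4π×10⁻⁷ × 0.400 × 5.236) / (4π × 0.124) = 1.69×10⁻⁶ T.

B ≈ 1.69 μT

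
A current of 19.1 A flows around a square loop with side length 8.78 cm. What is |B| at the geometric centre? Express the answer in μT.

Each side is a finite straight segment at perpendicular distance d = a/(2 tan(π/4)) = 0.0439 m from the centre, with end-angles ±π/4.
One side contributes B₁ = (μ₀I/4πd)·2 sin(π/4) = 6.15×10⁻⁵ T.
All 4 sides add in the same direction: B = 4 × 6.15×10⁻⁵ = 2.46×10⁻⁴ T.

B ≈ 246 μT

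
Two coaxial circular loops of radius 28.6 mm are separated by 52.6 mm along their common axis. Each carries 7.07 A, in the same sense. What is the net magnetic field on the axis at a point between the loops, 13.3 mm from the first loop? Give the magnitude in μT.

Each loop contributes B = μ₀IR²/[2(R²+z²)^(3/2)] on the axis, with z measured from that loop.
Loop 1 (z = 0.0133 m): B₁ = 1.16×10⁻⁴ T. Loop 2 (z = 0.0393 m): B₂ = 3.16×10⁻⁵ T.
The fields add: B = B₁ + B₂ = 1.47×10⁻⁴ T.

B ≈ 147 μT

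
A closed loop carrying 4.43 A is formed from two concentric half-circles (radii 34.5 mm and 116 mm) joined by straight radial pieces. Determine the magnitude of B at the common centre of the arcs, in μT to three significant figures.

B ≈ 28.3 μT

The radial connectors point toward the centre, so dl × r̂ = 0 and they contribute nothing.
Each semicircle gives μ₀I/(4R): inner arc 4.03×10⁻⁵ T, outer arc 1.20×10⁻⁵ T.
The two arcs carry current in opposite angular senses, so their fields oppose: B = |4.03×10⁻⁵ − 1.20×10⁻⁵| = 2.83×10⁻⁵ T.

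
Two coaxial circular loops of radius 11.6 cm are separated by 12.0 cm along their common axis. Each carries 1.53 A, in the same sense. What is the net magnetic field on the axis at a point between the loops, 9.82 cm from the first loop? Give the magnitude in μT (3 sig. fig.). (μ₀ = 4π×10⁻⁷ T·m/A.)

B ≈ 11.6 μT

Each loop contributes B = μ₀IR²/[2(R²+z²)^(3/2)] on the axis, with z measured from that loop.
Loop 1 (z = 0.0982 m): B₁ = 3.68×10⁻⁶ T. Loop 2 (z = 0.0218 m): B₂ = 7.87×10⁻⁶ T.
The fields add: B = B₁ + B₂ = 1.16×10⁻⁵ T.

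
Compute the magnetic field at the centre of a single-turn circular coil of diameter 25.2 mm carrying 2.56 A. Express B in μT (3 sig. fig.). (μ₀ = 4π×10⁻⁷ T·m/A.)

B ≈ 128 μT

At the centre of a circular loop the Biot–Savart law gives B = μ₀I/(2R) (so R = 0.0126 m).
B = (4π×10⁻⁷ × 2.56) / (2 × 0.0126) = 1.28×10⁻⁴ T.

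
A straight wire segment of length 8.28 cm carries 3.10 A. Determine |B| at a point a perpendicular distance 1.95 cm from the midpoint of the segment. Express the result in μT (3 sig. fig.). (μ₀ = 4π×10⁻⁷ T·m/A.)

B ≈ 28.8 μT

For a finite straight segment, B = (μ₀I/4πd)(sinθ₁ + sinθ₂), where θ₁, θ₂ are the angles from the perpendicular to each end.
The perpendicular from the point meets the wire at its midpoint, so each end is L/2 = 0.0414 m away along the wire.
sinθ₁ = 0.0414/√(0.0414²+0.0195²) = 0.9047; sinθ₂ = 0.0414/√(0.0414²+0.0195²) = 0.9047.
B = (4π×10⁻⁷ × 3.10) / (4π × 0.0195) × (0.9047 + 0.9047) = 2.88×10⁻⁵ T.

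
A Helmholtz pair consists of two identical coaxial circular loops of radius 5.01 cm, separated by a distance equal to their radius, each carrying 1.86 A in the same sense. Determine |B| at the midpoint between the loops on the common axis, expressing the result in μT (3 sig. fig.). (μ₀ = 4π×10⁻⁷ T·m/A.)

Each loop contributes B = μ₀IR²/[2(R²+z²)^(3/2)] on the axis, with z measured from that loop.
Loop 1 (z = 0.02505 m): B₁ = 1.67×10⁻⁵ T. Loop 2 (z = 0.02505 m): B₂ = 1.67×10⁻⁵ T.
The fields add: B = B₁ + B₂ = 3.34×10⁻⁵ T.

B ≈ 33.4 μT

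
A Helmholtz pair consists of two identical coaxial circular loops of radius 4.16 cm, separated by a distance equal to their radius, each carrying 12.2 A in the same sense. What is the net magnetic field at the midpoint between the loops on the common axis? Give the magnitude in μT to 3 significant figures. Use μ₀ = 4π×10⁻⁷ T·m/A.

Each loop contributes B = μ₀IR²/[2(R²+z²)^(3/2)] on the axis, with z measured from that loop.
Loop 1 (z = 0.0208 m): B₁ = 1.32×10⁻⁴ T. Loop 2 (z = 0.0208 m): B₂ = 1.32×10⁻⁴ T.
The fields add: B = B₁ + B₂ = 2.64×10⁻⁴ T.

B ≈ 264 μT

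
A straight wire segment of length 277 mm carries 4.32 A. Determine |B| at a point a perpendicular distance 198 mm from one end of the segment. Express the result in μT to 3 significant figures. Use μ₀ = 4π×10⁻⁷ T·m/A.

B ≈ 1.77 μT

For a finite straight segment, B = (μ₀I/4πd)(sinθ₁ + sinθ₂), where θ₁, θ₂ are the angles from the perpendicular to each end.
The perpendicular foot is at one end, so the two end-offsets along the wire are 0 and L = 0.277 m.
sinθ₁ = 0/√(0²+0.198²) = 0.0000; sinθ₂ = 0.277/√(0.277²+0.198²) = 0.8135.
B = (4π×10⁻⁷ × 4.32) / (4π × 0.198) × (0.0000 + 0.8135) = 1.77×10⁻⁶ T.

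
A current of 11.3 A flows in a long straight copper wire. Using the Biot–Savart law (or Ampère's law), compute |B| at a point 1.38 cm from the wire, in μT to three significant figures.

B ≈ 164 μT

For an infinitely long straight wire, B = μ₀I/(2πd).
B = (4π×10⁻⁷ × 11.3) / (2π × 0.0138) = 1.64×10⁻⁴ T.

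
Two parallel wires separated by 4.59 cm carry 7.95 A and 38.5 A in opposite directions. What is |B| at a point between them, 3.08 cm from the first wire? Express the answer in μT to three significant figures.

B ≈ 562 μT

Each long wire gives B = μ₀I/(2πd). Distances are d₁ = 0.0308 m and d₂ = 0.0151 m.
B₁ = 5.16×10⁻⁵ T, B₂ = 5.10×10⁻⁴ T.
Between antiparallel currents both contributions point the same way, so they add. B = B₁ + B₂ = 5.16×10⁻⁵ + 5.10×10⁻⁴ = 5.62×10⁻⁴ T.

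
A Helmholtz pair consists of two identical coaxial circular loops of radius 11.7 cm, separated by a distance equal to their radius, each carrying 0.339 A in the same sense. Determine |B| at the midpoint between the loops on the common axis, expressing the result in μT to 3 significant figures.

B ≈ 2.61 μT

Each loop contributes B = μ₀IR²/[2(R²+z²)^(3/2)] on the axis, with z measured from that loop.
Loop 1 (z = 0.0585 m): B₁ = 1.30×10⁻⁶ T. Loop 2 (z = 0.0585 m): B₂ = 1.30×10⁻⁶ T.
The fields add: B = B₁ + B₂ = 2.61×10⁻⁶ T.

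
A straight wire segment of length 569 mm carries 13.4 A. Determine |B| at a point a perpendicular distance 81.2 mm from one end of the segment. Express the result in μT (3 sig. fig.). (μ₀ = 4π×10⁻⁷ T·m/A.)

For a finite straight segment, B = (μ₀I/4πd)(sinθ₁ + sinθ₂), where θ₁, θ₂ are the angles from the perpendicular to each end.
The perpendicular foot is at one end, so the two end-offsets along the wire are 0 and L = 0.569 m.
sinθ₁ = 0/√(0²+0.0812²) = 0.0000; sinθ₂ = 0.569/√(0.569²+0.0812²) = 0.9900.
B = (4π×10⁻⁷ × 13.4) / (4π × 0.0812) × (0.0000 + 0.9900) = 1.63×10⁻⁵ T.

B ≈ 16.3 μT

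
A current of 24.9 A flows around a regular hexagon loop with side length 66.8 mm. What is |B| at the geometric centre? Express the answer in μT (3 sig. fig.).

B ≈ 258 μT

Each side is a finite straight segment at perpendicular distance d = a/(2 tan(π/6)) = 0.05785 m from the centre, with end-angles ±π/6.
One side contributes B₁ = (μ₀I/4πd)·2 sin(π/6) = 4.30×10⁻⁵ T.
All 6 sides add in the same direction: B = 6 × 4.30×10⁻⁵ = 2.58×10⁻⁴ T.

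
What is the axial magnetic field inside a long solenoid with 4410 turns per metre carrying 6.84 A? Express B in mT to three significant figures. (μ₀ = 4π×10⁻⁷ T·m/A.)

B ≈ 37.9 mT

Inside a long solenoid, B = μ₀nI with n = 4410 turns/m.
B = 4π×10⁻⁷ × 4410 × 6.84 = 3.79×10⁻² T.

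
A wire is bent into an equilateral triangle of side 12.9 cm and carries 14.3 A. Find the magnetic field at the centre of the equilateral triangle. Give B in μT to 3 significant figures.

B ≈ 200 μT

Each side is a finite straight segment at perpendicular distance d = a/(2 tan(π/3)) = 0.03724 m from the centre, with end-angles ±π/3.
One side contributes B₁ = (μ₀I/4πd)·2 sin(π/3) = 6.65×10⁻⁵ T.
All 3 sides add in the same direction: B = 3 × 6.65×10⁻⁵ = 2.00×10⁻⁴ T.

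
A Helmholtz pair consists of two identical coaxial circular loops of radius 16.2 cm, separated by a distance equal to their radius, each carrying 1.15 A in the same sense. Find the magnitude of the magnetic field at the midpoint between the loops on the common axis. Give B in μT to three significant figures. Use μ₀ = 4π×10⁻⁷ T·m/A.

B ≈ 6.38 μT

Each loop contributes B = μ₀IR²/[2(R²+z²)^(3/2)] on the axis, with z measured from that loop.
Loop 1 (z = 0.081 m): B₁ = 3.19×10⁻⁶ T. Loop 2 (z = 0.081 m): B₂ = 3.19×10⁻⁶ T.
The fields add: B = B₁ + B₂ = 6.38×10⁻⁶ T.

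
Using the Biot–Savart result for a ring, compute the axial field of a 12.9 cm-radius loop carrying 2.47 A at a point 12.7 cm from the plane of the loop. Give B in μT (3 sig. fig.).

B ≈ 4.35 μT

On the axis of a circular loop, B = μ₀IR² / [2(R²+z²)^(3/2)].
R² + z² = (0.129)² + (0.127)² = 0.03277 m², and (R²+z²)^(3/2) = 5.93×10⁻³ m³.
B = (4π×10⁻⁷ × 2.47 × 0.01664) / (2 × 5.93×10⁻³) = 4.35×10⁻⁶ T.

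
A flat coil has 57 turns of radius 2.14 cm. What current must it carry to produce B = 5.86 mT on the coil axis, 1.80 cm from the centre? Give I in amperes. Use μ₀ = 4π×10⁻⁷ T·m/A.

For an N-turn coil, B = Nμ₀IR²/[2(R²+z²)^(3/2)] with R = 0.0214 m, z = 0.018 m, so I = 2B(R²+z²)^(3/2)/(Nμ₀R²) = 2 × 5.86×10⁻³ × 2.19×10⁻⁵ / (57 × 4π×10⁻⁷ × 0.000458) = 7.81 A.

I ≈ 7.81 A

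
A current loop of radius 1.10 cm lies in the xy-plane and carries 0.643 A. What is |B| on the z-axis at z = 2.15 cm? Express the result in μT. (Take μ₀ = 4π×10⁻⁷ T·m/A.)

On the axis of a circular loop, B = μ₀IR² / [2(R²+z²)^(3/2)].
R² + z² = (0.011)² + (0.0215)² = 0.0005833 m², and (R²+z²)^(3/2) = 1.41×10⁻⁵ m³.
B = (4π×10⁻⁷ × 0.643 × 0.000121) / (2 × 1.41×10⁻⁵) = 3.47×10⁻⁶ T.

B ≈ 3.47 μT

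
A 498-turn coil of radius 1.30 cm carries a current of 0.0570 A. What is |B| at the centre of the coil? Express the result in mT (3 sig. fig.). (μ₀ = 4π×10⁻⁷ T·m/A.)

B ≈ 1.37 mT

For an N-turn flat coil, B = Nμ₀I/(2R) with R = 0.013 m.
B = 498 × 2.75×10⁻⁶ T = 1.37×10⁻³ T.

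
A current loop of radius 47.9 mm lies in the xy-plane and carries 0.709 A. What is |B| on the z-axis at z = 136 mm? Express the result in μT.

On the axis of a circular loop, B = μ₀IR² / [2(R²+z²)^(3/2)].
R² + z² = (0.0479)² + (0.136)² = 0.02079 m², and (R²+z²)^(3/2) = 3.00×10⁻³ m³.
B = (4π×10⁻⁷ × 0.709 × 0.002294) / (2 × 3.00×10⁻³) = 3.41×10⁻⁷ T.

B ≈ 0.341 μT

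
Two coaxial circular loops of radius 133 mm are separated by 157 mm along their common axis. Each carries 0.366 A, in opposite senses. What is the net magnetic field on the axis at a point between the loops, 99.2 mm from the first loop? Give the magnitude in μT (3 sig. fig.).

B ≈ 0.443 μT

Each loop contributes B = μ₀IR²/[2(R²+z²)^(3/2)] on the axis, with z measured from that loop.
Loop 1 (z = 0.0992 m): B₁ = 8.91×10⁻⁷ T. Loop 2 (z = 0.0578 m): B₂ = 1.33×10⁻⁶ T.
The fields oppose: B = |B₁ − B₂| = 4.43×10⁻⁷ T.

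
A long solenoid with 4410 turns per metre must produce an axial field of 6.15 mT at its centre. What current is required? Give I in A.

I ≈ 1.11 A

Inside a long solenoid B = μ₀nI with n = 4410 m⁻¹, so I = B/(μ₀n).
I = 6.15×10⁻³ / (4π×10⁻⁷ × 4410) = 1.11 A.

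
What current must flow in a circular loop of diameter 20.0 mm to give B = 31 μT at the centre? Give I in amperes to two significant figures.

I ≈ 0.49 A

At the centre of a circular loop B = μ₀I/(2R), so I = 2RB/μ₀.
With R = 0.01 m, I = 2 × 0.01 × 3.10×10⁻⁵ / (4π×10⁻⁷) = 0.493 A.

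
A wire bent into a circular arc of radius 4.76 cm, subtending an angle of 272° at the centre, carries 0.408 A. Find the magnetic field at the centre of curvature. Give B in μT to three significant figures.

B ≈ 4.07 μT

The Biot–Savart field of a circular arc at its centre is B = μ₀Iφ/(4πR), with φ = 4.747 rad.
B = (4π×10⁻⁷ × 0.408 × 4.747) / (4π × 0.0476) = 4.07×10⁻⁶ T.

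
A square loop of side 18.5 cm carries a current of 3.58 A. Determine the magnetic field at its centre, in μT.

B ≈ 21.9 μT

Each side is a finite straight segment at perpendicular distance d = a/(2 tan(π/4)) = 0.0925 m from the centre, with end-angles ±π/4.
One side contributes B₁ = (μ₀I/4πd)·2 sin(π/4) = 5.47×10⁻⁶ T.
All 4 sides add in the same direction: B = 4 × 5.47×10⁻⁶ = 2.19×10⁻⁵ T.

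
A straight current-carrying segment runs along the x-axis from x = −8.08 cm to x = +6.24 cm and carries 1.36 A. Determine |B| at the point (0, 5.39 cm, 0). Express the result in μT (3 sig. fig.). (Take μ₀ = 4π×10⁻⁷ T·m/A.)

For a finite straight segment, B = (μ₀I/4πd)(sinθ₁ + sinθ₂), where θ₁, θ₂ are the angles from the perpendicular to each end.
The perpendicular distance is d = 0.0539 m; the end-offsets along the wire are a = 0.0808 m and b = 0.0624 m.
sinθ₁ = 0.0808/√(0.0808²+0.0539²) = 0.8319; sinθ₂ = 0.0624/√(0.0624²+0.0539²) = 0.7568.
B = (4π×10⁻⁷ × 1.36) / (4π × 0.0539) × (0.8319 + 0.7568) = 4.01×10⁻⁶ T.

B ≈ 4.01 μT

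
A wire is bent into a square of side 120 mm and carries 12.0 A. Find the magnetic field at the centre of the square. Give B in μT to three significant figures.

B ≈ 113 μT

Each side is a finite straight segment at perpendicular distance d = a/(2 tan(π/4)) = 0.06 m from the centre, with end-angles ±π/4.
One side contributes B₁ = (μ₀I/4πd)·2 sin(π/4) = 2.83×10⁻⁵ T.
All 4 sides add in the same direction: B = 4 × 2.83×10⁻⁵ = 1.13×10⁻⁴ T.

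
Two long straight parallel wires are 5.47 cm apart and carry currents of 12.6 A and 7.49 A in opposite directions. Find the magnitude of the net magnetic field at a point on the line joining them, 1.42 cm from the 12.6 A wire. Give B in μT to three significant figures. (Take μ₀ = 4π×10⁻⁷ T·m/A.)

Each long wire gives B = μ₀I/(2πd). Distances are d₁ = 0.0142 m and d₂ = 0.0405 m.
B₁ = 1.77×10⁻⁴ T, B₂ = 3.70×10⁻⁵ T.
Between antiparallel currents both contributions point the same way, so they add. B = B₁ + B₂ = 1.77×10⁻⁴ + 3.70×10⁻⁵ = 2.14×10⁻⁴ T.

B ≈ 214 μT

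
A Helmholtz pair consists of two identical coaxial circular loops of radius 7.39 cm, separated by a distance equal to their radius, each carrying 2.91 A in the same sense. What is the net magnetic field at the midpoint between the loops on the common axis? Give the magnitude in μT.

B ≈ 35.4 μT

Each loop contributes B = μ₀IR²/[2(R²+z²)^(3/2)] on the axis, with z measured from that loop.
Loop 1 (z = 0.03695 m): B₁ = 1.77×10⁻⁵ T. Loop 2 (z = 0.03695 m): B₂ = 1.77×10⁻⁵ T.
The fields add: B = B₁ + B₂ = 3.54×10⁻⁵ T.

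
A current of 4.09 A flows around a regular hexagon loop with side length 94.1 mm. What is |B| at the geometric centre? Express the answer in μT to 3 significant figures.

B ≈ 30.1 μT

Each side is a finite straight segment at perpendicular distance d = a/(2 tan(π/6)) = 0.08149 m from the centre, with end-angles ±π/6.
One side contributes B₁ = (μ₀I/4πd)·2 sin(π/6) = 5.02×10⁻⁶ T.
All 6 sides add in the same direction: B = 6 × 5.02×10⁻⁶ = 3.01×10⁻⁵ T.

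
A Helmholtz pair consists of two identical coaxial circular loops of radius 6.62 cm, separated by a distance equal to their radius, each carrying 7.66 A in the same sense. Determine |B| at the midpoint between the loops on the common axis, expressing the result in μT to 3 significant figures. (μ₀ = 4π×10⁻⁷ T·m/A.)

Each loop contributes B = μ₀IR²/[2(R²+z²)^(3/2)] on the axis, with z measured from that loop.
Loop 1 (z = 0.0331 m): B₁ = 5.20×10⁻⁵ T. Loop 2 (z = 0.0331 m): B₂ = 5.20×10⁻⁵ T.
The fields add: B = B₁ + B₂ = 1.04×10⁻⁴ T.

B ≈ 104 μT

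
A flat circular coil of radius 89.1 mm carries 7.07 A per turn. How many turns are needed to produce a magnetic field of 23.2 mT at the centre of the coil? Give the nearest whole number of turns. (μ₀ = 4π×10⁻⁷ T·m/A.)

N = 465

For an N-turn coil, B = Nμ₀I/(2R). A single turn gives B₁ = 4.99×10⁻⁵ T with R = 0.0891 m.
N = B/B₁ = 2.32×10⁻² / 4.99×10⁻⁵ = 465.34.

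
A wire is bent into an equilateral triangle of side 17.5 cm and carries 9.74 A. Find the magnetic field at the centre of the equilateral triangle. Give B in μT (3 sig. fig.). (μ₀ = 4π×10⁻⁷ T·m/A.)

Each side is a finite straight segment at perpendicular distance d = a/(2 tan(π/3)) = 0.05052 m from the centre, with end-angles ±π/3.
One side contributes B₁ = (μ₀I/4πd)·2 sin(π/3) = 3.34×10⁻⁵ T.
All 3 sides add in the same direction: B = 3 × 3.34×10⁻⁵ = 1.00×10⁻⁴ T.

B ≈ 100 μT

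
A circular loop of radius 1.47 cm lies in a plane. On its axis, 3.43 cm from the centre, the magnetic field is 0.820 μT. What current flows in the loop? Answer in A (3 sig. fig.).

On the axis of a loop, B = μ₀IR²/[2(R²+z²)^(3/2)], so I = 2B(R²+z²)^(3/2)/(μ₀R²).
R² + z² = 0.0002161 + 0.001176 = 0.001393 m²; raised to 3/2 gives 5.20×10⁻⁵ m³.
I = 2 × 8.20×10⁻⁷ × 5.20×10⁻⁵ / (1.26×10⁻⁶ × 0.0002161) = 0.314 A.

I ≈ 0.314 A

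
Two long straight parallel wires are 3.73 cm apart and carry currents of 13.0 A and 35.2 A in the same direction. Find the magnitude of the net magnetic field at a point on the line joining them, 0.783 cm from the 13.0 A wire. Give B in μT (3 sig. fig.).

Each long wire gives B = μ₀I/(2πd). Distances are d₁ = 0.00783 m and d₂ = 0.02947 m.
B₁ = 3.32×10⁻⁴ T, B₂ = 2.39×10⁻⁴ T.
Between parallel currents the two contributions point in opposite directions, so they subtract. B = |B₁ − B₂| = |3.32×10⁻⁴ − 2.39×10⁻⁴| = 9.32×10⁻⁵ T.

B ≈ 93.2 μT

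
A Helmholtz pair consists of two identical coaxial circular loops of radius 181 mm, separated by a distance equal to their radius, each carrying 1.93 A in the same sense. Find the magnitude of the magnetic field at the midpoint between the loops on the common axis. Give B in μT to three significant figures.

B ≈ 9.59 μT

Each loop contributes B = μ₀IR²/[2(R²+z²)^(3/2)] on the axis, with z measured from that loop.
Loop 1 (z = 0.0905 m): B₁ = 4.79×10⁻⁶ T. Loop 2 (z = 0.0905 m): B₂ = 4.79×10⁻⁶ T.
The fields add: B = B₁ + B₂ = 9.59×10⁻⁶ T.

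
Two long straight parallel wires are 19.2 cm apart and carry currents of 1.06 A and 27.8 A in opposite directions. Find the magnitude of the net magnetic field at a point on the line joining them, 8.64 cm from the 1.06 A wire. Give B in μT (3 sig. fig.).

B ≈ 55.1 μT

Each long wire gives B = μ₀I/(2πd). Distances are d₁ = 0.0864 m and d₂ = 0.1056 m.
B₁ = 2.45×10⁻⁶ T, B₂ = 5.27×10⁻⁵ T.
Between antiparallel currents both contributions point the same way, so they add. B = B₁ + B₂ = 2.45×10⁻⁶ + 5.27×10⁻⁵ = 5.51×10⁻⁵ T.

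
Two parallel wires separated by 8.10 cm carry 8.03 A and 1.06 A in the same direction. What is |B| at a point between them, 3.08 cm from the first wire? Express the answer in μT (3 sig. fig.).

B ≈ 47.9 μT

Each long wire gives B = μ₀I/(2πd). Distances are d₁ = 0.0308 m and d₂ = 0.0502 m.
B₁ = 5.21×10⁻⁵ T, B₂ = 4.22×10⁻⁶ T.
Between parallel currents the two contributions point in opposite directions, so they subtract. B = |B₁ − B₂| = |5.21×10⁻⁵ − 4.22×10⁻⁶| = 4.79×10⁻⁵ T.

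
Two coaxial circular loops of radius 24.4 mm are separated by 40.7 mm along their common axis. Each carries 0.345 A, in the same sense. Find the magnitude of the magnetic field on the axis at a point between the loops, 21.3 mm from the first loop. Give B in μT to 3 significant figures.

B ≈ 8.06 μT

Each loop contributes B = μ₀IR²/[2(R²+z²)^(3/2)] on the axis, with z measured from that loop.
Loop 1 (z = 0.0213 m): B₁ = 3.80×10⁻⁶ T. Loop 2 (z = 0.0194 m): B₂ = 4.26×10⁻⁶ T.
The fields add: B = B₁ + B₂ = 8.06×10⁻⁶ T.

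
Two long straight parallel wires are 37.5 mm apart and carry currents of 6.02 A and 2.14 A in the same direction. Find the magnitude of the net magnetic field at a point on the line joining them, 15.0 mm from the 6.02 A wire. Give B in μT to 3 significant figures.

B ≈ 61.2 μT

Each long wire gives B = μ₀I/(2πd). Distances are d₁ = 0.015 m and d₂ = 0.0225 m.
B₁ = 8.03×10⁻⁵ T, B₂ = 1.90×10⁻⁵ T.
Between parallel currents the two contributions point in opposite directions, so they subtract. B = |B₁ − B₂| = |8.03×10⁻⁵ − 1.90×10⁻⁵| = 6.12×10⁻⁵ T.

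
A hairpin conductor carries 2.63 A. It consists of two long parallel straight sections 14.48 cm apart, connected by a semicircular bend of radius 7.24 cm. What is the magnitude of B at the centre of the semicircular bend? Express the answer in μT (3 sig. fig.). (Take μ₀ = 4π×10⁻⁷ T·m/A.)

B ≈ 18.7 μT

The semicircular arc contributes B_arc = μ₀I·π/(4πR) = μ₀I/(4R) = 1.14×10⁻⁵ T.
Each semi-infinite lead is at perpendicular distance R = 0.0724 m from the centre, with the perpendicular foot at its near end, so it contributes μ₀I/(4πR); both point the same way, together 7.27×10⁻⁶ T.
Arc and leads all point the same direction: B = 1.14×10⁻⁵ + 7.27×10⁻⁶ = 1.87×10⁻⁵ T.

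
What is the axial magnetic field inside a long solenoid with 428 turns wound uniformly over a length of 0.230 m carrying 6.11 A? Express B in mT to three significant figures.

B ≈ 14.3 mT

Inside a long solenoid, B = μ₀nI with n = 1861 turns/m.
B = 4π×10⁻⁷ × 1861 × 6.11 = 1.43×10⁻² T.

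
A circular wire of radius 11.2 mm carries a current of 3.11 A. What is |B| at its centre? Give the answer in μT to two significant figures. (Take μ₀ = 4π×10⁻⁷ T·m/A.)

At the centre of a circular loop the Biot–Savart law gives B = μ₀I/(2R).
B = (4π×10⁻⁷ × 3.11) / (2 × 0.0112) = 1.74×10⁻⁴ T.

B ≈ 170 μT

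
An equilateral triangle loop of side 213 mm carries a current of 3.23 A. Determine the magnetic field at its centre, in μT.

Each side is a finite straight segment at perpendicular distance d = a/(2 tan(π/3)) = 0.06149 m from the centre, with end-angles ±π/3.
One side contributes B₁ = (μ₀I/4πd)·2 sin(π/3) = 9.10×10⁻⁶ T.
All 3 sides add in the same direction: B = 3 × 9.10×10⁻⁶ = 2.73×10⁻⁵ T.

B ≈ 27.3 μT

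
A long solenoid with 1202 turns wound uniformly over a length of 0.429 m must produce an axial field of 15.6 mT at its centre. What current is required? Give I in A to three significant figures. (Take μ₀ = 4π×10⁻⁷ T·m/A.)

Inside a long solenoid B = μ₀nI with n = 2802 m⁻¹, so I = B/(μ₀n).
I = 1.56×10⁻² / (4π×10⁻⁷ × 2802) = 4.43 A.

I ≈ 4.43 A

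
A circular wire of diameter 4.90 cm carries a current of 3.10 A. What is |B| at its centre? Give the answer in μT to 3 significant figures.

At the centre of a circular loop the Biot–Savart law gives B = μ₀I/(2R) (so R = 0.0245 m).
B = (4π×10⁻⁷ × 3.10) / (2 × 0.0245) = 7.95×10⁻⁵ T.

B ≈ 79.5 μT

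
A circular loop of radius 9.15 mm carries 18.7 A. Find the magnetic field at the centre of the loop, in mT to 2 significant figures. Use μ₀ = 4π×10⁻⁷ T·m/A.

At the centre of a circular loop the Biot–Savart law gives B = μ₀I/(2R).
B = (4π×10⁻⁷ × 18.7) / (2 × 0.00915) = 1.28×10⁻³ T.

B ≈ 1.3 mT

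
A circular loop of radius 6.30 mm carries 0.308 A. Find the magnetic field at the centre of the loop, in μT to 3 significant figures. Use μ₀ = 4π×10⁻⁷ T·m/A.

B ≈ 30.7 μT

At the centre of a circular loop the Biot–Savart law gives B = μ₀I/(2R).
B = (4π×10⁻⁷ × 0.308) / (2 × 0.0063) = 3.07×10⁻⁵ T.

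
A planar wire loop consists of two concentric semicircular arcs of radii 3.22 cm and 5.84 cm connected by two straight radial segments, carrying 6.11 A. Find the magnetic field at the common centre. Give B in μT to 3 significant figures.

B ≈ 26.7 μT

The radial connectors point toward the centre, so dl × r̂ = 0 and they contribute nothing.
Each semicircle gives μ₀I/(4R): inner arc 5.96×10⁻⁵ T, outer arc 3.29×10⁻⁵ T.
The two arcs carry current in opposite angular senses, so their fields oppose: B = |5.96×10⁻⁵ − 3.29×10⁻⁵| = 2.67×10⁻⁵ T.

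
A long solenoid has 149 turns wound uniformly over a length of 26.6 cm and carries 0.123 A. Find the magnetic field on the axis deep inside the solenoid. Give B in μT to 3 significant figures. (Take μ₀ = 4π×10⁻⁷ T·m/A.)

B ≈ 86.6 μT

Inside a long solenoid, B = μ₀nI with n = 560.2 turns/m.
B = 4π×10⁻⁷ × 560.2 × 0.123 = 8.66×10⁻⁵ T.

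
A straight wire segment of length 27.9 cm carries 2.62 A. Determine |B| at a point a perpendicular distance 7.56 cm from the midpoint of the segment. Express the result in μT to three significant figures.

For a finite straight segment, B = (μ₀I/4πd)(sinθ₁ + sinθ₂), where θ₁, θ₂ are the angles from the perpendicular to each end.
The perpendicular from the point meets the wire at its midpoint, so each end is L/2 = 0.1395 m away along the wire.
sinθ₁ = 0.1395/√(0.1395²+0.0756²) = 0.8792; sinθ₂ = 0.1395/√(0.1395²+0.0756²) = 0.8792.
B = (4π×10⁻⁷ × 2.62) / (4π × 0.0756) × (0.8792 + 0.8792) = 6.09×10⁻⁶ T.

B ≈ 6.09 μT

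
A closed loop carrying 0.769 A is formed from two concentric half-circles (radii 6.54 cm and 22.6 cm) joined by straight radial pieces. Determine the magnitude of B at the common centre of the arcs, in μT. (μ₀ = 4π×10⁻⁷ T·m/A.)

B ≈ 2.63 μT

The radial connectors point toward the centre, so dl × r̂ = 0 and they contribute nothing.
Each semicircle gives μ₀I/(4R): inner arc 3.69×10⁻⁶ T, outer arc 1.07×10⁻⁶ T.
The two arcs carry current in opposite angular senses, so their fields oppose: B = |3.69×10⁻⁶ − 1.07×10⁻⁶| = 2.63×10⁻⁶ T.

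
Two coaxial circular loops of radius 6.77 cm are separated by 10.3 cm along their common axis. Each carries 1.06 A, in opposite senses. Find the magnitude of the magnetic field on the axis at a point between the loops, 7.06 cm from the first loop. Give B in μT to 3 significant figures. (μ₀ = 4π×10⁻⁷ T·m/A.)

B ≈ 3.96 μT

Each loop contributes B = μ₀IR²/[2(R²+z²)^(3/2)] on the axis, with z measured from that loop.
Loop 1 (z = 0.0706 m): B₁ = 3.26×10⁻⁶ T. Loop 2 (z = 0.0324 m): B₂ = 7.22×10⁻⁶ T.
The fields oppose: B = |B₁ − B₂| = 3.96×10⁻⁶ T.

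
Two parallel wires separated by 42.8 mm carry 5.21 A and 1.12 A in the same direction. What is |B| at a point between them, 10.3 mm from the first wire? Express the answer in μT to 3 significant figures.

B ≈ 94.3 μT

Each long wire gives B = μ₀I/(2πd). Distances are d₁ = 0.0103 m and d₂ = 0.0325 m.
B₁ = 1.01×10⁻⁴ T, B₂ = 6.89×10⁻⁶ T.
Between parallel currents the two contributions point in opposite directions, so they subtract. B = |B₁ − B₂| = |1.01×10⁻⁴ − 6.89×10⁻⁶| = 9.43×10⁻⁵ T.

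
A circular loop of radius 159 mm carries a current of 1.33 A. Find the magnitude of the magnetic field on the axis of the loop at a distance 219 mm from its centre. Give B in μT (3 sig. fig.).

B ≈ 1.07 μT

On the axis of a circular loop, B = μ₀IR² / [2(R²+z²)^(3/2)].
R² + z² = (0.159)² + (0.219)² = 0.07324 m², and (R²+z²)^(3/2) = 1.98×10⁻² m³.
B = (4π×10⁻⁷ × 1.33 × 0.02528) / (2 × 1.98×10⁻²) = 1.07×10⁻⁶ T.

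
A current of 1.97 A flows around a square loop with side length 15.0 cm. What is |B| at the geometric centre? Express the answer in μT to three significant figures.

B ≈ 14.9 μT

Each side is a finite straight segment at perpendicular distance d = a/(2 tan(π/4)) = 0.075 m from the centre, with end-angles ±π/4.
One side contributes B₁ = (μ₀I/4πd)·2 sin(π/4) = 3.71×10⁻⁶ T.
All 4 sides add in the same direction: B = 4 × 3.71×10⁻⁶ = 1.49×10⁻⁵ T.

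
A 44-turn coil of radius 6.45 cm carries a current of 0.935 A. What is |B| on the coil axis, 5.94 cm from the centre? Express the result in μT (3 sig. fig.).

B ≈ 160 μT

For an N-turn flat coil, B = Nμ₀IR²/[2(R²+z²)^(3/2)] with R = 0.0645 m, z = 0.0594 m.
B = 44 × 3.63×10⁻⁶ T = 1.60×10⁻⁴ T.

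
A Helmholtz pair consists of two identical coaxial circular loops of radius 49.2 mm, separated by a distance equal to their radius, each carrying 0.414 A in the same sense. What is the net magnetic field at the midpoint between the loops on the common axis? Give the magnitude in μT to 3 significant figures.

Each loop contributes B = μ₀IR²/[2(R²+z²)^(3/2)] on the axis, with z measured from that loop.
Loop 1 (z = 0.0246 m): B₁ = 3.78×10⁻⁶ T. Loop 2 (z = 0.0246 m): B₂ = 3.78×10⁻⁶ T.
The fields add: B = B₁ + B₂ = 7.57×10⁻⁶ T.

B ≈ 7.57 μT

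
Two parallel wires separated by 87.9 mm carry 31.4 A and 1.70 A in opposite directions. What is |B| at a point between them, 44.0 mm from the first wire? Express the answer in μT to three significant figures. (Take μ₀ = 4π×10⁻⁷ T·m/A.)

B ≈ 150 μT

Each long wire gives B = μ₀I/(2πd). Distances are d₁ = 0.044 m and d₂ = 0.0439 m.
B₁ = 1.43×10⁻⁴ T, B₂ = 7.74×10⁻⁶ T.
Between antiparallel currents both contributions point the same way, so they add. B = B₁ + B₂ = 1.43×10⁻⁴ + 7.74×10⁻⁶ = 1.50×10⁻⁴ T.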